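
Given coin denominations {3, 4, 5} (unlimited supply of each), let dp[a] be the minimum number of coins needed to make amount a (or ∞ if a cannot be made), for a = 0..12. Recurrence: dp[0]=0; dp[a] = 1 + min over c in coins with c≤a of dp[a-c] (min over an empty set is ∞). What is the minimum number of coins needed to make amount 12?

 a  0  1  2  3  4  5  6  7  8  9 10 11 12
dp  0  -  -  1  1  1  2  2  2  2  2  3  3
(- denotes ∞ / unreachable)

3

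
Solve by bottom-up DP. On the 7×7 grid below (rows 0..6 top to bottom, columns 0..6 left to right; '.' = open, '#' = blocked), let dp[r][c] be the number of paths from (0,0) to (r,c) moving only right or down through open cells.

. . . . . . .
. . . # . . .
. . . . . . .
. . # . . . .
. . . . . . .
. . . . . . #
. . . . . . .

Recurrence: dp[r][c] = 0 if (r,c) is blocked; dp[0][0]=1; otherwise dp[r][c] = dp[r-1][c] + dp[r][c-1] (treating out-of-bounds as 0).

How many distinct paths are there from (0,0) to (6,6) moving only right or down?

178

r\c   0   1   2   3   4   5   6
  0   1   1   1   1   1   1   1
  1   1   2   3   0   1   2   3
  2   1   3   6   6   7   9  12
  3   1   4   0   6  13  22  34
  4   1   5   5  11  24  46  80
  5   1   6  11  22  46  92   0
  6   1   7  18  40  86 178 178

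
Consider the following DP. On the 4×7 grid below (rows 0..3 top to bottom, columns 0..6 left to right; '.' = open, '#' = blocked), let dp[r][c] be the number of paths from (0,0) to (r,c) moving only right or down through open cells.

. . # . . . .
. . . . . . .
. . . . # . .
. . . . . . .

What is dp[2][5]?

2

r\c   0   1   2   3   4   5   6
  0   1   1   0   0   0   0   0
  1   1   2   2   2   2   2   2
  2   1   3   5   7   0   2   4
  3   1   4   9  16  16  18  22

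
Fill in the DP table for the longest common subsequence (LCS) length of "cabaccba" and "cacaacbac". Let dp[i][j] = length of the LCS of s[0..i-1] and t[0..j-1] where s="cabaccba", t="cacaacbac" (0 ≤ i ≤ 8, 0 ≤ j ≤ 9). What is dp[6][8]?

4

   ''  c  a  c  a  a  c  b  a  c
''  0  0  0  0  0  0  0  0  0  0
 c  0  1  1  1  1  1  1  1  1  1
 a  0  1  2  2  2  2  2  2  2  2
 b  0  1  2  2  2  2  2  3  3  3
 a  0  1  2  2  3  3  3  3  4  4
 c  0  1  2  3  3  3  4  4  4  5
 c  0  1  2  3  3  3  4  4  4  5
 b  0  1  2  3  3  3  4  5  5  5
 a  0  1  2  3  4  4  4  5  6  6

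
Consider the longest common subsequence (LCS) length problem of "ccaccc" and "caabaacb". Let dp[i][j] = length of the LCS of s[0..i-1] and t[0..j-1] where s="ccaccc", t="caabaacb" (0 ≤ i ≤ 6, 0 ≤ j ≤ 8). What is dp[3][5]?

2

   ''  c  a  a  b  a  a  c  b
''  0  0  0  0  0  0  0  0  0
 c  0  1  1  1  1  1  1  1  1
 c  0  1  1  1  1  1  1  2  2
 a  0  1  2  2  2  2  2  2  2
 c  0  1  2  2  2  2  2  3  3
 c  0  1  2  2  2  2  2  3  3
 c  0  1  2  2  2  2  2  3  3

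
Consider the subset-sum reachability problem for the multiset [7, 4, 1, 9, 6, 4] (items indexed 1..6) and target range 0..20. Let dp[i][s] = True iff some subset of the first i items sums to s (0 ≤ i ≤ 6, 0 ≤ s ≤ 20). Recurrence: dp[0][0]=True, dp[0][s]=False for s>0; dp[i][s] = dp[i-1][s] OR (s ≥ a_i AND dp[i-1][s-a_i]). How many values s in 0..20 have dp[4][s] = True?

15

i\s   0   1   2   3   4   5   6   7   8   9  10  11  12  13  14  15  16  17  18  19  20
  0   T   F   F   F   F   F   F   F   F   F   F   F   F   F   F   F   F   F   F   F   F
  1   T   F   F   F   F   F   F   T   F   F   F   F   F   F   F   F   F   F   F   F   F
  2   T   F   F   F   T   F   F   T   F   F   F   T   F   F   F   F   F   F   F   F   F
  3   T   T   F   F   T   T   F   T   T   F   F   T   T   F   F   F   F   F   F   F   F
  4   T   T   F   F   T   T   F   T   T   T   T   T   T   T   T   F   T   T   F   F   T
  5   T   T   F   F   T   T   T   T   T   T   T   T   T   T   T   T   T   T   T   T   T
  6   T   T   F   F   T   T   T   T   T   T   T   T   T   T   T   T   T   T   T   T   T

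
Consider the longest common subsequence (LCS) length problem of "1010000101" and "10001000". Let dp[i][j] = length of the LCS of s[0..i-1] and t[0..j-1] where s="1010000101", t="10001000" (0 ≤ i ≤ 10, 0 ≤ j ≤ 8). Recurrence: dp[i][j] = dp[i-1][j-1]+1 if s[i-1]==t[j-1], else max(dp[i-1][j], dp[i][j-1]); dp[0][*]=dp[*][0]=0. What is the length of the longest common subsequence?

7

   ''  1  0  0  0  1  0  0  0
''  0  0  0  0  0  0  0  0  0
 1  0  1  1  1  1  1  1  1  1
 0  0  1  2  2  2  2  2  2  2
 1  0  1  2  2  2  3  3  3  3
 0  0  1  2  3  3  3  4  4  4
 0  0  1  2  3  4  4  4  5  5
 0  0  1  2  3  4  4  5  5  6
 0  0  1  2  3  4  4  5  6  6
 1  0  1  2  3  4  5  5  6  6
 0  0  1  2  3  4  5  6  6  7
 1  0  1  2  3  4  5  6  6  7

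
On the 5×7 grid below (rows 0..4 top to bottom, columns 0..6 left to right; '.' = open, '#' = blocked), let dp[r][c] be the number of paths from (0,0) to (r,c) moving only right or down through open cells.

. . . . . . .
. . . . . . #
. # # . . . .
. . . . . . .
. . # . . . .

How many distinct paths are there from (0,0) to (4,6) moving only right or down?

r\c   0   1   2   3   4   5   6
  0   1   1   1   1   1   1   1
  1   1   2   3   4   5   6   0
  2   1   0   0   4   9  15  15
  3   1   1   1   5  14  29  44
  4   1   2   0   5  19  48  92

92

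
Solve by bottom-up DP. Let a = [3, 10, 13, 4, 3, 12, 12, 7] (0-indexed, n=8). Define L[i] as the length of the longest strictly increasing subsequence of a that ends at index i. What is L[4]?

1

   i    0    1    2    3    4    5    6    7
a[i]    3   10   13    4    3   12   12    7
L[i]    1    2    3    2    1    3    3    3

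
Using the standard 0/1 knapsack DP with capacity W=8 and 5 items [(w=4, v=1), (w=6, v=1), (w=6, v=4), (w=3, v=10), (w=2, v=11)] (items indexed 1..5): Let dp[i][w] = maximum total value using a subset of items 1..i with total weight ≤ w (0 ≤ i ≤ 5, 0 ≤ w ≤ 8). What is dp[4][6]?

10

i\w   0   1   2   3   4   5   6   7   8
  0   0   0   0   0   0   0   0   0   0
  1   0   0   0   0   1   1   1   1   1
  2   0   0   0   0   1   1   1   1   1
  3   0   0   0   0   1   1   4   4   4
  4   0   0   0  10  10  10  10  11  11
  5   0   0  11  11  11  21  21  21  21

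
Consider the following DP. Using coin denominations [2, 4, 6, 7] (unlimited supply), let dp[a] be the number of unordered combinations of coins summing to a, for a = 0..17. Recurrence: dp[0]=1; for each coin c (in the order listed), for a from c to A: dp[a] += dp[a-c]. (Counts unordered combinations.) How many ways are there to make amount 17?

5

after  coin     0     1     2     3     4     5     6     7     8     9    10    11    12    13    14    15    16    17
          2     1     0     1     0     1     0     1     0     1     0     1     0     1     0     1     0     1     0
          4     1     0     1     0     2     0     2     0     3     0     3     0     4     0     4     0     5     0
          6     1     0     1     0     2     0     3     0     4     0     5     0     7     0     8     0    10     0
          7     1     0     1     0     2     0     3     1     4     1     5     2     7     3     9     4    11     5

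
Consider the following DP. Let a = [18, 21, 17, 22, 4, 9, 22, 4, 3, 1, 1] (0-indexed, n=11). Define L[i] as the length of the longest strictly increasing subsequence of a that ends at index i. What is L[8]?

   i    0    1    2    3    4    5    6    7    8    9   10
a[i]   18   21   17   22    4    9   22    4    3    1    1
L[i]    1    2    1    3    1    2    3    1    1    1    1

1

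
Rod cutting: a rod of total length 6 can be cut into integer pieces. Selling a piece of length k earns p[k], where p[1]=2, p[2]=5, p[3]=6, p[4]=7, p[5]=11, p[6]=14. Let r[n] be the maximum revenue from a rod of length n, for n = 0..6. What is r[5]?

12

   n    0    1    2    3    4    5    6
r[n]    0    2    5    7   10   12   15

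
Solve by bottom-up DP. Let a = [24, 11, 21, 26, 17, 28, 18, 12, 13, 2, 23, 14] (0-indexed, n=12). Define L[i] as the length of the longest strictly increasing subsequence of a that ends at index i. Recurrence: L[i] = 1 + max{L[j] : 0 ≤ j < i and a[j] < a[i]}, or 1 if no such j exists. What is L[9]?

   i    0    1    2    3    4    5    6    7    8    9   10   11
a[i]   24   11   21   26   17   28   18   12   13    2   23   14
L[i]    1    1    2    3    2    4    3    2    3    1    4    4

1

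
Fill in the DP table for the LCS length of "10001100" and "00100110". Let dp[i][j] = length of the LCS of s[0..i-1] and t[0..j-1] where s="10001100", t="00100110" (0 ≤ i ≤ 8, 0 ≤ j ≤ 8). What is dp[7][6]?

   ''  0  0  1  0  0  1  1  0
''  0  0  0  0  0  0  0  0  0
 1  0  0  0  1  1  1  1  1  1
 0  0  1  1  1  2  2  2  2  2
 0  0  1  2  2  2  3  3  3  3
 0  0  1  2  2  3  3  3  3  4
 1  0  1  2  3  3  3  4  4  4
 1  0  1  2  3  3  3  4  5  5
 0  0  1  2  3  4  4  4  5  6
 0  0  1  2  3  4  5  5  5  6

4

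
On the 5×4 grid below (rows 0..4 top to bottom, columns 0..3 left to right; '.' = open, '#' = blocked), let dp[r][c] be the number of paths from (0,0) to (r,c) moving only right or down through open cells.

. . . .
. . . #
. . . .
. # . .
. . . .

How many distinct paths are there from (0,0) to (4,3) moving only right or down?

19

r\c   0   1   2   3
  0   1   1   1   1
  1   1   2   3   0
  2   1   3   6   6
  3   1   0   6  12
  4   1   1   7  19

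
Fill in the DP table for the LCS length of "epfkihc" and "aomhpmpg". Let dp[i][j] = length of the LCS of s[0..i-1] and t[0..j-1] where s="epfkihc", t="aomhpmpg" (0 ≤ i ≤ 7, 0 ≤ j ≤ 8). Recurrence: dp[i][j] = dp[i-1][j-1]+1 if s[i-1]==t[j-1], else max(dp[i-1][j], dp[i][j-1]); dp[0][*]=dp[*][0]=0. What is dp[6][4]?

   ''  a  o  m  h  p  m  p  g
''  0  0  0  0  0  0  0  0  0
 e  0  0  0  0  0  0  0  0  0
 p  0  0  0  0  0  1  1  1  1
 f  0  0  0  0  0  1  1  1  1
 k  0  0  0  0  0  1  1  1  1
 i  0  0  0  0  0  1  1  1  1
 h  0  0  0  0  1  1  1  1  1
 c  0  0  0  0  1  1  1  1  1

1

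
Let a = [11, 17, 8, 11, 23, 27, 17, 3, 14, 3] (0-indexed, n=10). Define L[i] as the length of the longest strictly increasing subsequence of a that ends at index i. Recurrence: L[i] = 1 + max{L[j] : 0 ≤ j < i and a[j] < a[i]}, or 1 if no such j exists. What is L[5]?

4

   i    0    1    2    3    4    5    6    7    8    9
a[i]   11   17    8   11   23   27   17    3   14    3
L[i]    1    2    1    2    3    4    3    1    3    1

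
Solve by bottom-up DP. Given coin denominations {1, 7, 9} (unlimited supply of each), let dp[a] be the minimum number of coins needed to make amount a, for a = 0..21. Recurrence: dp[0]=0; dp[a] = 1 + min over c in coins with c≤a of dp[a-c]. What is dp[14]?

 a  0  1  2  3  4  5  6  7  8  9 10 11 12 13 14 15 16 17 18 19 20 21
dp  0  1  2  3  4  5  6  1  2  1  2  3  4  5  2  3  2  3  2  3  4  3

2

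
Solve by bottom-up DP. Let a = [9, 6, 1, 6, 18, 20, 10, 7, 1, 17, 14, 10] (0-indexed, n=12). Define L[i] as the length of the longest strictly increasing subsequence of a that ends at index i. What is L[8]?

1

   i    0    1    2    3    4    5    6    7    8    9   10   11
a[i]    9    6    1    6   18   20   10    7    1   17   14   10
L[i]    1    1    1    2    3    4    3    3    1    4    4    4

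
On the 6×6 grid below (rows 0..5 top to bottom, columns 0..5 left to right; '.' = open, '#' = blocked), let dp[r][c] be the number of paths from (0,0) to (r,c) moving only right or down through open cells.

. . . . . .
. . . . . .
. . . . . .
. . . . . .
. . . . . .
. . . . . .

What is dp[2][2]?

6

r\c   0   1   2   3   4   5
  0   1   1   1   1   1   1
  1   1   2   3   4   5   6
  2   1   3   6  10  15  21
  3   1   4  10  20  35  56
  4   1   5  15  35  70 126
  5   1   6  21  56 126 252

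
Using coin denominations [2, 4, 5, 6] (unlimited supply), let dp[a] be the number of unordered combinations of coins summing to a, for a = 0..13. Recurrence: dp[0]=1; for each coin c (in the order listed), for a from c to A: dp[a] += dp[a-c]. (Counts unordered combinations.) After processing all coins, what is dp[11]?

3

after  coin     0     1     2     3     4     5     6     7     8     9    10    11    12    13
          2     1     0     1     0     1     0     1     0     1     0     1     0     1     0
          4     1     0     1     0     2     0     2     0     3     0     3     0     4     0
          5     1     0     1     0     2     1     2     1     3     2     4     2     5     3
          6     1     0     1     0     2     1     3     1     4     2     6     3     8     4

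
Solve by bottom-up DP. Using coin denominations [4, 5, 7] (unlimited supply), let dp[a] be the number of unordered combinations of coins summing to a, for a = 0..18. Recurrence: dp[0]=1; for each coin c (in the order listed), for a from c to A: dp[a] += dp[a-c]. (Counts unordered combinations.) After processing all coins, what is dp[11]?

1

after  coin     0     1     2     3     4     5     6     7     8     9    10    11    12    13    14    15    16    17    18
          4     1     0     0     0     1     0     0     0     1     0     0     0     1     0     0     0     1     0     0
          5     1     0     0     0     1     1     0     0     1     1     1     0     1     1     1     1     1     1     1
          7     1     0     0     0     1     1     0     1     1     1     1     1     2     1     2     2     2     2     2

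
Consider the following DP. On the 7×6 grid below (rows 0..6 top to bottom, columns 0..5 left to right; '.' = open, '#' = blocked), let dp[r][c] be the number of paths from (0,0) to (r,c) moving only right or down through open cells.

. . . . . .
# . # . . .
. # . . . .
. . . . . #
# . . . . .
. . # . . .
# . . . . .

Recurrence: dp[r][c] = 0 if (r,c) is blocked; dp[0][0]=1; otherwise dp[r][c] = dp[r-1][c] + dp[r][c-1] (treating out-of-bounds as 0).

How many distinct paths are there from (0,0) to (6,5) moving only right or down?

18

r\c   0   1   2   3   4   5
  0   1   1   1   1   1   1
  1   0   1   0   1   2   3
  2   0   0   0   1   3   6
  3   0   0   0   1   4   0
  4   0   0   0   1   5   5
  5   0   0   0   1   6  11
  6   0   0   0   1   7  18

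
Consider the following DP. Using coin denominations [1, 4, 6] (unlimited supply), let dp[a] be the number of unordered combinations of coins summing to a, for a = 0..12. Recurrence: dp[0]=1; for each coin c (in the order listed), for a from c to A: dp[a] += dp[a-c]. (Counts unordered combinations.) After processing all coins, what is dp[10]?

after  coin     0     1     2     3     4     5     6     7     8     9    10    11    12
          1     1     1     1     1     1     1     1     1     1     1     1     1     1
          4     1     1     1     1     2     2     2     2     3     3     3     3     4
          6     1     1     1     1     2     2     3     3     4     4     5     5     7

5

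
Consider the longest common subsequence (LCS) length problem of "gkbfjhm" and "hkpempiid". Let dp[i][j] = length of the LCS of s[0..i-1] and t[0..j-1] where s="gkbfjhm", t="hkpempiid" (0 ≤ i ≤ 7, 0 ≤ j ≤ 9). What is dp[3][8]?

1

   ''  h  k  p  e  m  p  i  i  d
''  0  0  0  0  0  0  0  0  0  0
 g  0  0  0  0  0  0  0  0  0  0
 k  0  0  1  1  1  1  1  1  1  1
 b  0  0  1  1  1  1  1  1  1  1
 f  0  0  1  1  1  1  1  1  1  1
 j  0  0  1  1  1  1  1  1  1  1
 h  0  1  1  1  1  1  1  1  1  1
 m  0  1  1  1  1  2  2  2  2  2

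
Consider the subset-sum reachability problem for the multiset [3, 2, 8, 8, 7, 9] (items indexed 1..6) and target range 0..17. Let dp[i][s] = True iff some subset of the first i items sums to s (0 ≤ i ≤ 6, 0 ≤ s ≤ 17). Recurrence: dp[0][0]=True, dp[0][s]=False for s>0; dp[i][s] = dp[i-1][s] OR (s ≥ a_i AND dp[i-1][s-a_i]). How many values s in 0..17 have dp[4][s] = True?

9

i\s   0   1   2   3   4   5   6   7   8   9  10  11  12  13  14  15  16  17
  0   T   F   F   F   F   F   F   F   F   F   F   F   F   F   F   F   F   F
  1   T   F   F   T   F   F   F   F   F   F   F   F   F   F   F   F   F   F
  2   T   F   T   T   F   T   F   F   F   F   F   F   F   F   F   F   F   F
  3   T   F   T   T   F   T   F   F   T   F   T   T   F   T   F   F   F   F
  4   T   F   T   T   F   T   F   F   T   F   T   T   F   T   F   F   T   F
  5   T   F   T   T   F   T   F   T   T   T   T   T   T   T   F   T   T   T
  6   T   F   T   T   F   T   F   T   T   T   T   T   T   T   T   T   T   T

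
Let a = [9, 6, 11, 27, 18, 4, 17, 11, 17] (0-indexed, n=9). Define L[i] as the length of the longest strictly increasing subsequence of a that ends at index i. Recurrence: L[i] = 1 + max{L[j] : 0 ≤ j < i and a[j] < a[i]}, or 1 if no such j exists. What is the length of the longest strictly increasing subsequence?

3

   i    0    1    2    3    4    5    6    7    8
a[i]    9    6   11   27   18    4   17   11   17
L[i]    1    1    2    3    3    1    3    2    3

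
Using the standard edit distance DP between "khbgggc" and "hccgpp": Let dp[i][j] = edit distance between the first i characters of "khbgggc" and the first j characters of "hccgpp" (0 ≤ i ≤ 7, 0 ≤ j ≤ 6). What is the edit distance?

5

   ''  h  c  c  g  p  p
''  0  1  2  3  4  5  6
 k  1  1  2  3  4  5  6
 h  2  1  2  3  4  5  6
 b  3  2  2  3  4  5  6
 g  4  3  3  3  3  4  5
 g  5  4  4  4  3  4  5
 g  6  5  5  5  4  4  5
 c  7  6  5  5  5  5  5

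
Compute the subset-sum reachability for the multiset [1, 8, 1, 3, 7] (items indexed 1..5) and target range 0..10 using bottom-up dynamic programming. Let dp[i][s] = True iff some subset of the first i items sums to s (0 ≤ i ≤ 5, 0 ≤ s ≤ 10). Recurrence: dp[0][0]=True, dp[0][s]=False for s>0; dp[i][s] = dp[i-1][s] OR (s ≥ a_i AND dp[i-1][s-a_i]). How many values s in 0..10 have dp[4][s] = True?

i\s   0   1   2   3   4   5   6   7   8   9  10
  0   T   F   F   F   F   F   F   F   F   F   F
  1   T   T   F   F   F   F   F   F   F   F   F
  2   T   T   F   F   F   F   F   F   T   T   F
  3   T   T   T   F   F   F   F   F   T   T   T
  4   T   T   T   T   T   T   F   F   T   T   T
  5   T   T   T   T   T   T   F   T   T   T   T

9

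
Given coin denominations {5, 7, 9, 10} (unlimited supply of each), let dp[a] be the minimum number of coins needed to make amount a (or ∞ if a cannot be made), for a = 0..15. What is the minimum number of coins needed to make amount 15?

2

 a  0  1  2  3  4  5  6  7  8  9 10 11 12 13 14 15
dp  0  -  -  -  -  1  -  1  -  1  1  -  2  -  2  2
(- denotes ∞ / unreachable)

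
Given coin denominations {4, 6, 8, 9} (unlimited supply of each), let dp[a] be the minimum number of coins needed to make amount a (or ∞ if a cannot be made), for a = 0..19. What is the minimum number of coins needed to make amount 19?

 a  0  1  2  3  4  5  6  7  8  9 10 11 12 13 14 15 16 17 18 19
dp  0  -  -  -  1  -  1  -  1  1  2  -  2  2  2  2  2  2  2  3
(- denotes ∞ / unreachable)

3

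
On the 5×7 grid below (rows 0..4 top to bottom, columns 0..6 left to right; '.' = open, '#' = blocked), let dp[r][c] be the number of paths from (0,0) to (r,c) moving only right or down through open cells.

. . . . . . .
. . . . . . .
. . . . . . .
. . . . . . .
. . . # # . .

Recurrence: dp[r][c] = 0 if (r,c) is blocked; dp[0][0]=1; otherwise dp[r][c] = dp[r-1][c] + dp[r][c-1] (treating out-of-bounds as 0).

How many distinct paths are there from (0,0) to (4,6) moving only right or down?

r\c   0   1   2   3   4   5   6
  0   1   1   1   1   1   1   1
  1   1   2   3   4   5   6   7
  2   1   3   6  10  15  21  28
  3   1   4  10  20  35  56  84
  4   1   5  15   0   0  56 140

140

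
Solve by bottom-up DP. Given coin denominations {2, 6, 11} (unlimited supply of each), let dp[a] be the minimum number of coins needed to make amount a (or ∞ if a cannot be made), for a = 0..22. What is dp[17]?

2

 a  0  1  2  3  4  5  6  7  8  9 10 11 12 13 14 15 16 17 18 19 20 21 22
dp  0  -  1  -  2  -  1  -  2  -  3  1  2  2  3  3  4  2  3  3  4  4  2
(- denotes ∞ / unreachable)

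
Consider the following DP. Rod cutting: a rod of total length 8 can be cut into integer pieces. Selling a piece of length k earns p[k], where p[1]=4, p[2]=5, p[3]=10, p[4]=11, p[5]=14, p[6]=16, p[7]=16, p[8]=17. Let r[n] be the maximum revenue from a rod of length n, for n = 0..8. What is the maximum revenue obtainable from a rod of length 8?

32

   n    0    1    2    3    4    5    6    7    8
r[n]    0    4    8   12   16   20   24   28   32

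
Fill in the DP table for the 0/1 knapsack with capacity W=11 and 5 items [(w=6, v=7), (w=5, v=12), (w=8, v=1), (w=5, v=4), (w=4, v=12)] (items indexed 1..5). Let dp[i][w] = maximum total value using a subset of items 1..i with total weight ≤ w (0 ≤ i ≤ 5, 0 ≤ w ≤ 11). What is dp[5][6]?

12

i\w   0   1   2   3   4   5   6   7   8   9  10  11
  0   0   0   0   0   0   0   0   0   0   0   0   0
  1   0   0   0   0   0   0   7   7   7   7   7   7
  2   0   0   0   0   0  12  12  12  12  12  12  19
  3   0   0   0   0   0  12  12  12  12  12  12  19
  4   0   0   0   0   0  12  12  12  12  12  16  19
  5   0   0   0   0  12  12  12  12  12  24  24  24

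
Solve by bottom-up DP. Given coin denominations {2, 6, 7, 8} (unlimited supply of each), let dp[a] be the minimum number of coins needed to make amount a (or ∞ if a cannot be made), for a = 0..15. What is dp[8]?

1

 a  0  1  2  3  4  5  6  7  8  9 10 11 12 13 14 15
dp  0  -  1  -  2  -  1  1  1  2  2  3  2  2  2  2
(- denotes ∞ / unreachable)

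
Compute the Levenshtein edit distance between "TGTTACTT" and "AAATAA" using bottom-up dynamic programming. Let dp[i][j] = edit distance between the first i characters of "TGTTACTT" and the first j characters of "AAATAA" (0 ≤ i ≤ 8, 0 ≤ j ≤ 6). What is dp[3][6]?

   ''  A  A  A  T  A  A
''  0  1  2  3  4  5  6
 T  1  1  2  3  3  4  5
 G  2  2  2  3  4  4  5
 T  3  3  3  3  3  4  5
 T  4  4  4  4  3  4  5
 A  5  4  4  4  4  3  4
 C  6  5  5  5  5  4  4
 T  7  6  6  6  5  5  5
 T  8  7  7  7  6  6  6

5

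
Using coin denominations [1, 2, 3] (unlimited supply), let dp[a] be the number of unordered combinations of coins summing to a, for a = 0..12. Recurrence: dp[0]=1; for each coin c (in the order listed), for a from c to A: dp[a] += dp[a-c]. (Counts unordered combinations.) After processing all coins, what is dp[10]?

after  coin     0     1     2     3     4     5     6     7     8     9    10    11    12
          1     1     1     1     1     1     1     1     1     1     1     1     1     1
          2     1     1     2     2     3     3     4     4     5     5     6     6     7
          3     1     1     2     3     4     5     7     8    10    12    14    16    19

14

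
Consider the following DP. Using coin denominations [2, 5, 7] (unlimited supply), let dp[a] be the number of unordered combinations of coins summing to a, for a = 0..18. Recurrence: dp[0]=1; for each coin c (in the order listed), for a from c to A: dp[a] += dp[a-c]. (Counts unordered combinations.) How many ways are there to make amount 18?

4

after  coin     0     1     2     3     4     5     6     7     8     9    10    11    12    13    14    15    16    17    18
          2     1     0     1     0     1     0     1     0     1     0     1     0     1     0     1     0     1     0     1
          5     1     0     1     0     1     1     1     1     1     1     2     1     2     1     2     2     2     2     2
          7     1     0     1     0     1     1     1     2     1     2     2     2     3     2     4     3     4     4     4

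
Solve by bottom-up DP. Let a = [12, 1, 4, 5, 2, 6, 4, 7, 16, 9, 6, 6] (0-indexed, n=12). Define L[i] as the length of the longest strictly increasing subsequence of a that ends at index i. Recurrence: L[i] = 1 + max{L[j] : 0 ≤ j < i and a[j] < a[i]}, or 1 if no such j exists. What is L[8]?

   i    0    1    2    3    4    5    6    7    8    9   10   11
a[i]   12    1    4    5    2    6    4    7   16    9    6    6
L[i]    1    1    2    3    2    4    3    5    6    6    4    4

6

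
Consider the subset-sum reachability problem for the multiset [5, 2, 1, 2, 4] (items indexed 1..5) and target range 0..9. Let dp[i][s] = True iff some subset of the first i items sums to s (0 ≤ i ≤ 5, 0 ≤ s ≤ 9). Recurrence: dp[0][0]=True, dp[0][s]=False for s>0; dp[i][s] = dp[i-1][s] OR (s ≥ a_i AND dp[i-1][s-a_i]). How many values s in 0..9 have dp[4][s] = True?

i\s   0   1   2   3   4   5   6   7   8   9
  0   T   F   F   F   F   F   F   F   F   F
  1   T   F   F   F   F   T   F   F   F   F
  2   T   F   T   F   F   T   F   T   F   F
  3   T   T   T   T   F   T   T   T   T   F
  4   T   T   T   T   T   T   T   T   T   T
  5   T   T   T   T   T   T   T   T   T   T

10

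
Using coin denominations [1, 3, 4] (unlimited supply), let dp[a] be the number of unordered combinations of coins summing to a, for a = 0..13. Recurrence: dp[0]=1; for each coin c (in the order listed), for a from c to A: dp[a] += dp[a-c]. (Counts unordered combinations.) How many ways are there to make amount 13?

12

after  coin     0     1     2     3     4     5     6     7     8     9    10    11    12    13
          1     1     1     1     1     1     1     1     1     1     1     1     1     1     1
          3     1     1     1     2     2     2     3     3     3     4     4     4     5     5
          4     1     1     1     2     3     3     4     5     6     7     8     9    11    12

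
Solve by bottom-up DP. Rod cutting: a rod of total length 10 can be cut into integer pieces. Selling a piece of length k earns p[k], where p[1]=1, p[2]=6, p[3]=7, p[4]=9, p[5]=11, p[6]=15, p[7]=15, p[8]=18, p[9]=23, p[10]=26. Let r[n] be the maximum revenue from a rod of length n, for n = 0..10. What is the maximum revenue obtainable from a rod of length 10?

   n    0    1    2    3    4    5    6    7    8    9   10
r[n]    0    1    6    7   12   13   18   19   24   25   30

30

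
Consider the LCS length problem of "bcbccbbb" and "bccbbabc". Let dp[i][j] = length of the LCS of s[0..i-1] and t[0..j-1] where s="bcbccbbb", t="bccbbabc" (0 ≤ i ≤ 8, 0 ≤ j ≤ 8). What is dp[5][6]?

   ''  b  c  c  b  b  a  b  c
''  0  0  0  0  0  0  0  0  0
 b  0  1  1  1  1  1  1  1  1
 c  0  1  2  2  2  2  2  2  2
 b  0  1  2  2  3  3  3  3  3
 c  0  1  2  3  3  3  3  3  4
 c  0  1  2  3  3  3  3  3  4
 b  0  1  2  3  4  4  4  4  4
 b  0  1  2  3  4  5  5  5  5
 b  0  1  2  3  4  5  5  6  6

3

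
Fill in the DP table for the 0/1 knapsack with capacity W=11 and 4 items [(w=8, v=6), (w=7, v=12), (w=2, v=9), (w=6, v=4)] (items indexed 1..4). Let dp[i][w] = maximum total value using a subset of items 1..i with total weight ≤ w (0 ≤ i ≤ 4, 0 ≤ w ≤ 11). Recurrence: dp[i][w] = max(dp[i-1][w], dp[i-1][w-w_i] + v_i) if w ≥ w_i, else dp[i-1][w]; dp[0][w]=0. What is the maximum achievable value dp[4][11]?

21

i\w   0   1   2   3   4   5   6   7   8   9  10  11
  0   0   0   0   0   0   0   0   0   0   0   0   0
  1   0   0   0   0   0   0   0   0   6   6   6   6
  2   0   0   0   0   0   0   0  12  12  12  12  12
  3   0   0   9   9   9   9   9  12  12  21  21  21
  4   0   0   9   9   9   9   9  12  13  21  21  21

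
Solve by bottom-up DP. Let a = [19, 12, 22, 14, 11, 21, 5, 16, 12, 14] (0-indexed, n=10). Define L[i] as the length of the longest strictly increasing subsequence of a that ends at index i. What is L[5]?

3

   i    0    1    2    3    4    5    6    7    8    9
a[i]   19   12   22   14   11   21    5   16   12   14
L[i]    1    1    2    2    1    3    1    3    2    3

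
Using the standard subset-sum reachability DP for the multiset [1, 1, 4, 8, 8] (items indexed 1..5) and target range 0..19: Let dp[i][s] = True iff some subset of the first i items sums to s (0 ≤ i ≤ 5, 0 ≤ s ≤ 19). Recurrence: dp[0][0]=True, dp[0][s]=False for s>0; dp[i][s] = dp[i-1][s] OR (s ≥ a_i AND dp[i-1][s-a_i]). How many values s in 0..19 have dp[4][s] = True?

i\s   0   1   2   3   4   5   6   7   8   9  10  11  12  13  14  15  16  17  18  19
  0   T   F   F   F   F   F   F   F   F   F   F   F   F   F   F   F   F   F   F   F
  1   T   T   F   F   F   F   F   F   F   F   F   F   F   F   F   F   F   F   F   F
  2   T   T   T   F   F   F   F   F   F   F   F   F   F   F   F   F   F   F   F   F
  3   T   T   T   F   T   T   T   F   F   F   F   F   F   F   F   F   F   F   F   F
  4   T   T   T   F   T   T   T   F   T   T   T   F   T   T   T   F   F   F   F   F
  5   T   T   T   F   T   T   T   F   T   T   T   F   T   T   T   F   T   T   T   F

12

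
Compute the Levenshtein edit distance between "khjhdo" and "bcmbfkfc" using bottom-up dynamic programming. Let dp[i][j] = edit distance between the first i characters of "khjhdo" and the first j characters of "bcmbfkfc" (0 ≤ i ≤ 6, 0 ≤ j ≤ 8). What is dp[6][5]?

   ''  b  c  m  b  f  k  f  c
''  0  1  2  3  4  5  6  7  8
 k  1  1  2  3  4  5  5  6  7
 h  2  2  2  3  4  5  6  6  7
 j  3  3  3  3  4  5  6  7  7
 h  4  4  4  4  4  5  6  7  8
 d  5  5  5  5  5  5  6  7  8
 o  6  6  6  6  6  6  6  7  8

6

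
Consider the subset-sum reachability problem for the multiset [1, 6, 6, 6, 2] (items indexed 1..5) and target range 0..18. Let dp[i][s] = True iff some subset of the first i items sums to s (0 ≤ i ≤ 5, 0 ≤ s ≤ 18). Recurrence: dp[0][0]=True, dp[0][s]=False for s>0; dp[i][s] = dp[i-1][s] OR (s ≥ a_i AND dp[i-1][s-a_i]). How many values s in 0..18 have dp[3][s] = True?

i\s   0   1   2   3   4   5   6   7   8   9  10  11  12  13  14  15  16  17  18
  0   T   F   F   F   F   F   F   F   F   F   F   F   F   F   F   F   F   F   F
  1   T   T   F   F   F   F   F   F   F   F   F   F   F   F   F   F   F   F   F
  2   T   T   F   F   F   F   T   T   F   F   F   F   F   F   F   F   F   F   F
  3   T   T   F   F   F   F   T   T   F   F   F   F   T   T   F   F   F   F   F
  4   T   T   F   F   F   F   T   T   F   F   F   F   T   T   F   F   F   F   T
  5   T   T   T   T   F   F   T   T   T   T   F   F   T   T   T   T   F   F   T

6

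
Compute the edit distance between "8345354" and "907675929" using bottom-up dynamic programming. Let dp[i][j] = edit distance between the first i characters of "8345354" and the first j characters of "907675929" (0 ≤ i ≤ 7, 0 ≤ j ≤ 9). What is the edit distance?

8

   ''  9  0  7  6  7  5  9  2  9
''  0  1  2  3  4  5  6  7  8  9
 8  1  1  2  3  4  5  6  7  8  9
 3  2  2  2  3  4  5  6  7  8  9
 4  3  3  3  3  4  5  6  7  8  9
 5  4  4  4  4  4  5  5  6  7  8
 3  5  5  5  5  5  5  6  6  7  8
 5  6  6  6  6  6  6  5  6  7  8
 4  7  7  7  7  7  7  6  6  7  8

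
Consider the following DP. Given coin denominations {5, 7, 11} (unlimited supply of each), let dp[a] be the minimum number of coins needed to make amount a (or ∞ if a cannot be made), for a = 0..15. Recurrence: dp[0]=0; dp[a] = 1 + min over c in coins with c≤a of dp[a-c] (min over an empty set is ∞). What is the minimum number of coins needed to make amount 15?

 a  0  1  2  3  4  5  6  7  8  9 10 11 12 13 14 15
dp  0  -  -  -  -  1  -  1  -  -  2  1  2  -  2  3
(- denotes ∞ / unreachable)

3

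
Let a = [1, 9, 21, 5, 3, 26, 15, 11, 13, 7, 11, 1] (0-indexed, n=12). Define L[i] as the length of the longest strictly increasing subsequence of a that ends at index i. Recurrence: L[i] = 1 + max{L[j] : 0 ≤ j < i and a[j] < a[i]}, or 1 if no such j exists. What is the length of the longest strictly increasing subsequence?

4

   i    0    1    2    3    4    5    6    7    8    9   10   11
a[i]    1    9   21    5    3   26   15   11   13    7   11    1
L[i]    1    2    3    2    2    4    3    3    4    3    4    1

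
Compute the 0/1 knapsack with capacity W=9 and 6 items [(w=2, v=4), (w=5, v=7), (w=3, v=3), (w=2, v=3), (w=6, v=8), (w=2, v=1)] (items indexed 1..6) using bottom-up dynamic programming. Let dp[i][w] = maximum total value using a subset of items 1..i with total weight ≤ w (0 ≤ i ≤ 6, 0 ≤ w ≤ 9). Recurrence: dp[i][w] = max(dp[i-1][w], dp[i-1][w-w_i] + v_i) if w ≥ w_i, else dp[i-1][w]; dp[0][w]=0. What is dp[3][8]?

i\w   0   1   2   3   4   5   6   7   8   9
  0   0   0   0   0   0   0   0   0   0   0
  1   0   0   4   4   4   4   4   4   4   4
  2   0   0   4   4   4   7   7  11  11  11
  3   0   0   4   4   4   7   7  11  11  11
  4   0   0   4   4   7   7   7  11  11  14
  5   0   0   4   4   7   7   8  11  12  14
  6   0   0   4   4   7   7   8  11  12  14

11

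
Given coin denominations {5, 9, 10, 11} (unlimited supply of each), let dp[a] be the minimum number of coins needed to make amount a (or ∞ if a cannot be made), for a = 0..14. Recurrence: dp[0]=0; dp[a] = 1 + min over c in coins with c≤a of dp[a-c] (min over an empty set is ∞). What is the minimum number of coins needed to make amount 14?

 a  0  1  2  3  4  5  6  7  8  9 10 11 12 13 14
dp  0  -  -  -  -  1  -  -  -  1  1  1  -  -  2
(- denotes ∞ / unreachable)

2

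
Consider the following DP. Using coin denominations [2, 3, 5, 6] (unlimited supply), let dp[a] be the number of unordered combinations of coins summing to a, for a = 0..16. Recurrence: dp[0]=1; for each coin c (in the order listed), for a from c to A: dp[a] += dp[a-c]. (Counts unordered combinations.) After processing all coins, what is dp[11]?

6

after  coin     0     1     2     3     4     5     6     7     8     9    10    11    12    13    14    15    16
          2     1     0     1     0     1     0     1     0     1     0     1     0     1     0     1     0     1
          3     1     0     1     1     1     1     2     1     2     2     2     2     3     2     3     3     3
          5     1     0     1     1     1     2     2     2     3     3     4     4     5     5     6     7     7
          6     1     0     1     1     1     2     3     2     4     4     5     6     8     7    10    11    12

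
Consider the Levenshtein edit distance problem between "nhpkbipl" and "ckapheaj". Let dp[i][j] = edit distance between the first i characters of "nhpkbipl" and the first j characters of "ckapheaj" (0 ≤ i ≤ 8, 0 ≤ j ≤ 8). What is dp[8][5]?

   ''  c  k  a  p  h  e  a  j
''  0  1  2  3  4  5  6  7  8
 n  1  1  2  3  4  5  6  7  8
 h  2  2  2  3  4  4  5  6  7
 p  3  3  3  3  3  4  5  6  7
 k  4  4  3  4  4  4  5  6  7
 b  5  5  4  4  5  5  5  6  7
 i  6  6  5  5  5  6  6  6  7
 p  7  7  6  6  5  6  7  7  7
 l  8  8  7  7  6  6  7  8  8

6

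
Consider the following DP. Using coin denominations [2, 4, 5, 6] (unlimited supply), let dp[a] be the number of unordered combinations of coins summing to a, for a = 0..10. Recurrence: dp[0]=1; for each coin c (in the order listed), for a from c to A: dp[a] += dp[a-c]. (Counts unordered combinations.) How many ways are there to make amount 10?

after  coin     0     1     2     3     4     5     6     7     8     9    10
          2     1     0     1     0     1     0     1     0     1     0     1
          4     1     0     1     0     2     0     2     0     3     0     3
          5     1     0     1     0     2     1     2     1     3     2     4
          6     1     0     1     0     2     1     3     1     4     2     6

6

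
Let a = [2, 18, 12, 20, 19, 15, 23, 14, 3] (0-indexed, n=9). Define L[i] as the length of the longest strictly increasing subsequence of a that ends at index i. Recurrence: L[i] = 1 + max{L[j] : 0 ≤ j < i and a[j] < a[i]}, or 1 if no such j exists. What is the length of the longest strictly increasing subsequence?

   i    0    1    2    3    4    5    6    7    8
a[i]    2   18   12   20   19   15   23   14    3
L[i]    1    2    2    3    3    3    4    3    2

4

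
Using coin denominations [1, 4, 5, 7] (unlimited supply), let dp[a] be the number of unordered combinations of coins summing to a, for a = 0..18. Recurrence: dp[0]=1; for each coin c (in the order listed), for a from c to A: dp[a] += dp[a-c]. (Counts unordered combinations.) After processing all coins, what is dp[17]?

19

after  coin     0     1     2     3     4     5     6     7     8     9    10    11    12    13    14    15    16    17    18
          1     1     1     1     1     1     1     1     1     1     1     1     1     1     1     1     1     1     1     1
          4     1     1     1     1     2     2     2     2     3     3     3     3     4     4     4     4     5     5     5
          5     1     1     1     1     2     3     3     3     4     5     6     6     7     8     9    10    11    12    13
          7     1     1     1     1     2     3     3     4     5     6     7     8    10    11    13    15    17    19    21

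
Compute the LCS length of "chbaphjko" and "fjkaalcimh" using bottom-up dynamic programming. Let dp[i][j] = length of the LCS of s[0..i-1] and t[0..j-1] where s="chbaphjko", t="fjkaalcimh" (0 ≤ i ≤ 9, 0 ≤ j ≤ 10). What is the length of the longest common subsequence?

   ''  f  j  k  a  a  l  c  i  m  h
''  0  0  0  0  0  0  0  0  0  0  0
 c  0  0  0  0  0  0  0  1  1  1  1
 h  0  0  0  0  0  0  0  1  1  1  2
 b  0  0  0  0  0  0  0  1  1  1  2
 a  0  0  0  0  1  1  1  1  1  1  2
 p  0  0  0  0  1  1  1  1  1  1  2
 h  0  0  0  0  1  1  1  1  1  1  2
 j  0  0  1  1  1  1  1  1  1  1  2
 k  0  0  1  2  2  2  2  2  2  2  2
 o  0  0  1  2  2  2  2  2  2  2  2

2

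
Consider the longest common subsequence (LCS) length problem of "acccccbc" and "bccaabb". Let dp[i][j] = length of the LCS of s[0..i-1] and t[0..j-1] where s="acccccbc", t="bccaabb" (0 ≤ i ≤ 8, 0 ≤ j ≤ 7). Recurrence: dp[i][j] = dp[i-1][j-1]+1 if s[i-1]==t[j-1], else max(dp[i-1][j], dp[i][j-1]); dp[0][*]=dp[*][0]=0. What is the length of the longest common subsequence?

3

   ''  b  c  c  a  a  b  b
''  0  0  0  0  0  0  0  0
 a  0  0  0  0  1  1  1  1
 c  0  0  1  1  1  1  1  1
 c  0  0  1  2  2  2  2  2
 c  0  0  1  2  2  2  2  2
 c  0  0  1  2  2  2  2  2
 c  0  0  1  2  2  2  2  2
 b  0  1  1  2  2  2  3  3
 c  0  1  2  2  2  2  3  3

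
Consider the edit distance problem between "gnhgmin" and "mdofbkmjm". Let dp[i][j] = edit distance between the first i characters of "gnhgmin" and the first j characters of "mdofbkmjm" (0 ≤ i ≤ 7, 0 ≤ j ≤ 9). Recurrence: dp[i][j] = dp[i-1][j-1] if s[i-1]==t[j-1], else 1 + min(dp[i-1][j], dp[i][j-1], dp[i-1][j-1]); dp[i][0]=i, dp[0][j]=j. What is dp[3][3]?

3

   ''  m  d  o  f  b  k  m  j  m
''  0  1  2  3  4  5  6  7  8  9
 g  1  1  2  3  4  5  6  7  8  9
 n  2  2  2  3  4  5  6  7  8  9
 h  3  3  3  3  4  5  6  7  8  9
 g  4  4  4  4  4  5  6  7  8  9
 m  5  4  5  5  5  5  6  6  7  8
 i  6  5  5  6  6  6  6  7  7  8
 n  7  6  6  6  7  7  7  7  8  8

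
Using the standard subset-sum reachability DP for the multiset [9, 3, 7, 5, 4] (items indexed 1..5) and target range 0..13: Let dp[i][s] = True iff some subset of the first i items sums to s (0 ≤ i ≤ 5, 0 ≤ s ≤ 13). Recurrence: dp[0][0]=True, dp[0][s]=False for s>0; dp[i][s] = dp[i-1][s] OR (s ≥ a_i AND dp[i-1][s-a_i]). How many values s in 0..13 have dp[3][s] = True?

6

i\s   0   1   2   3   4   5   6   7   8   9  10  11  12  13
  0   T   F   F   F   F   F   F   F   F   F   F   F   F   F
  1   T   F   F   F   F   F   F   F   F   T   F   F   F   F
  2   T   F   F   T   F   F   F   F   F   T   F   F   T   F
  3   T   F   F   T   F   F   F   T   F   T   T   F   T   F
  4   T   F   F   T   F   T   F   T   T   T   T   F   T   F
  5   T   F   F   T   T   T   F   T   T   T   T   T   T   T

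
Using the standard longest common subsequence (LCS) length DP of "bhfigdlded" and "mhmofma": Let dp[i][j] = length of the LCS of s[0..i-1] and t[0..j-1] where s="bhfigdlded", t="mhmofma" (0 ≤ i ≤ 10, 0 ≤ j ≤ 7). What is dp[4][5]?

2

   ''  m  h  m  o  f  m  a
''  0  0  0  0  0  0  0  0
 b  0  0  0  0  0  0  0  0
 h  0  0  1  1  1  1  1  1
 f  0  0  1  1  1  2  2  2
 i  0  0  1  1  1  2  2  2
 g  0  0  1  1  1  2  2  2
 d  0  0  1  1  1  2  2  2
 l  0  0  1  1  1  2  2  2
 d  0  0  1  1  1  2  2  2
 e  0  0  1  1  1  2  2  2
 d  0  0  1  1  1  2  2  2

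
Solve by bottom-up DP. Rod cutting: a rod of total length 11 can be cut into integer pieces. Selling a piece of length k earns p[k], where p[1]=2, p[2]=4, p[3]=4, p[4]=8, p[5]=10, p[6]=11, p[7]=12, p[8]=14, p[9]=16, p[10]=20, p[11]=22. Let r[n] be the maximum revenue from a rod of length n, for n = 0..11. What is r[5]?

   n    0    1    2    3    4    5    6    7    8    9   10   11
r[n]    0    2    4    6    8   10   12   14   16   18   20   22

10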